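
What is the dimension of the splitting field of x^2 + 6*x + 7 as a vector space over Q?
[K:Q] = 2

The discriminant of x^2 + (6)*x + (7) is b^2 - 4c = 36 - (28) = 8. Since 8 is not a perfect square in Q, the polynomial is irreducible over Q. Its two roots generate a degree-2 extension, so [K:Q] = 2.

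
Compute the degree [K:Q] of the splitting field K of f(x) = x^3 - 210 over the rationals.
[K:Q] = 6

x^3 - 210 has one real root r = 210^(1/3) and two complex roots r*zeta_3, r*zeta_3^2 where zeta_3 = e^(2*pi*i/3). The splitting field is Q(r, zeta_3). [Q(r):Q] = 3 and [Q(zeta_3):Q] = 2 with gcd = 1, so [Q(r, zeta_3):Q] = 3 * 2 = 6.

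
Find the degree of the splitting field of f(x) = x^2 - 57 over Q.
[K:Q] = 2

The polynomial x^2 - 57 is irreducible over Q since 57 is not a perfect square. Its splitting field is Q(sqrt(57)), which has degree 2 over Q.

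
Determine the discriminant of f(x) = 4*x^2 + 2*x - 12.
Δ = 196

For a quadratic a x^2 + b x + c the discriminant is Δ = b^2 - 4ac = (2)^2 - 4*(4)*(-12) = 4 - (-192) = 196.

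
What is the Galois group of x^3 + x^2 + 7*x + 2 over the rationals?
Gal(K/Q) = S_3 (symmetric group of order 6)

Compute the discriminant of x^3 + (1)*x^2 + (7)*x + (2): Δ = -1187. Since Δ is not a rational square, the Galois group is not contained in A_3; it must be the full S_3 (irreducibility of the cubic rules out anything smaller).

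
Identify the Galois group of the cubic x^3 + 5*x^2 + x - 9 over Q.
Gal(K/Q) = S_3 (symmetric group of order 6)

Compute the discriminant of x^3 + (5)*x^2 + (1)*x + (-9): Δ = 1524. Since Δ is not a rational square, the Galois group is not contained in A_3; it must be the full S_3 (irreducibility of the cubic rules out anything smaller).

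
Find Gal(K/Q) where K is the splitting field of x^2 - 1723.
Gal(K/Q) = Z/2Z (cyclic of order 2)

x^2 - 1723 is irreducible over Q since 1723 is not a rational square. The splitting field Q(sqrt(1723)) has degree 2 over Q, and its unique nontrivial automorphism is sqrt(1723) ↦ -sqrt(1723). Hence Gal(Q(sqrt(1723))/Q) = Z/2Z.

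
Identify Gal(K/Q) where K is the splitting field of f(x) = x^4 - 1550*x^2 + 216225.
Gal(K/Q) = Z/2Z (cyclic of order 2)

f factors as (x^2 - 1395)(x^2 - 155), so the splitting field is K = Q(sqrt(1395), sqrt(155)). The squarefree part of 1395 is 155 and the squarefree part of 155 is also 155, so sqrt(1395) and sqrt(155) are both rational multiples of sqrt(155). Hence Q(sqrt(1395)) = Q(sqrt(155)) = Q(sqrt(155)), and the splitting field collapses to a single degree-2 extension with Galois group Z/2Z.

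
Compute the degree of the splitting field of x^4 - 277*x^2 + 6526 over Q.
[K:Q] = 4

f factors as (x^2 - 251)(x^2 - 26); the splitting field is K = Q(sqrt(251), sqrt(26)). Since 251, 26, and 6526 are all non-squares in Q, the three subfields Q(sqrt(251)), Q(sqrt(26)), Q(sqrt(6526)) are distinct degree-2 extensions, so [K:Q] = 4 (Klein four Galois group).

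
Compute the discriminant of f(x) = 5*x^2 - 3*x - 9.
Δ = 189

For a quadratic a x^2 + b x + c the discriminant is Δ = b^2 - 4ac = (-3)^2 - 4*(5)*(-9) = 9 - (-180) = 189.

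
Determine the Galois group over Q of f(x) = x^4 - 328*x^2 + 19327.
Gal(K/Q) = V_4 (Klein four-group, Z/2Z × Z/2Z)

f factors as (x^2 - 251)(x^2 - 77), so the splitting field is K = Q(sqrt(251), sqrt(77)). The elements 251, 77, 19327 are all non-squares in Q, so sqrt(251) and sqrt(77) generate independent quadratic extensions. Thus [K:Q] = 4 and Gal(K/Q) is generated by the two order-2 automorphisms sqrt(251) ↦ -sqrt(251) and sqrt(77) ↦ -sqrt(77), giving V_4.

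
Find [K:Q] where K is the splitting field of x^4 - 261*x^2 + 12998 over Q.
[K:Q] = 4

f factors as (x^2 - 67)(x^2 - 194); the splitting field is K = Q(sqrt(67), sqrt(194)). Since 67, 194, and 12998 are all non-squares in Q, the three subfields Q(sqrt(67)), Q(sqrt(194)), Q(sqrt(12998)) are distinct degree-2 extensions, so [K:Q] = 4 (Klein four Galois group).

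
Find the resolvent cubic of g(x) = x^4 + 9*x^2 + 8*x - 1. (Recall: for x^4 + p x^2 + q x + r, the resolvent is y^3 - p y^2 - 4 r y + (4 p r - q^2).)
h(y) = y^3 - 9*y^2 + 4*y - 100

Identify coefficients: p = 9, q = 8, r = -1.
Plug into h(y) = y^3 - p y^2 - 4 r y + (4 p r - q^2):
  h(y) = y^3 - (9) y^2 - 4*(-1) y + (4*(9)*(-1) - (8)^2)
       = y^3 + (-9) y^2 + (4) y + (-100).
Simplifying: h(y) = y^3 - 9*y^2 + 4*y - 100.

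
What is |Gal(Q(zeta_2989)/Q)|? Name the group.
|Gal(Q(zeta_2989)/Q)| = phi(2989) = 2520; group ≅ (Z/2989Z)^* ≅ Z/42Z × Z/60Z

The n-th cyclotomic polynomial Φ_2989(x) is the minimal polynomial of zeta_2989 over Q and has degree phi(2989) = 2520. So Q(zeta_2989) is a degree-2520 Galois extension with Galois group (Z/2989Z)^*. By CRT, (Z/2989Z)^* ≅ (Z/49Z)^* × (Z/61Z)^*. Each prime-power unit group is (Z/49Z)^* ≅ Z/42Z; (Z/61Z)^* ≅ Z/60Z. Hence Gal(Q(zeta_2989)/Q) ≅ Z/42Z × Z/60Z.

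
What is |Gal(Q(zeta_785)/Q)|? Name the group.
|Gal(Q(zeta_785)/Q)| = phi(785) = 624; group ≅ (Z/785Z)^* ≅ Z/4Z × Z/156Z

The n-th cyclotomic polynomial Φ_785(x) is the minimal polynomial of zeta_785 over Q and has degree phi(785) = 624. So Q(zeta_785) is a degree-624 Galois extension with Galois group (Z/785Z)^*. By CRT, (Z/785Z)^* ≅ (Z/5Z)^* × (Z/157Z)^*. Each prime-power unit group is (Z/5Z)^* ≅ Z/4Z; (Z/157Z)^* ≅ Z/156Z. Hence Gal(Q(zeta_785)/Q) ≅ Z/4Z × Z/156Z.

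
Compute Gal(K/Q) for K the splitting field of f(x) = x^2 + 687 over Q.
Gal(K/Q) = Z/2Z (cyclic of order 2)

x^2 + 687 is irreducible over Q since -687 is not a rational square. The splitting field Q(sqrt(-687)) has degree 2 over Q, and its unique nontrivial automorphism is sqrt(-687) ↦ -sqrt(-687). Hence Gal(Q(sqrt(-687))/Q) = Z/2Z.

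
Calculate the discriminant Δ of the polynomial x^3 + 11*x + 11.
Δ = -8591

For a depressed cubic x^3 + p x + q the discriminant is Δ = -4 p^3 - 27 q^2 = -4*(11)^3 - 27*(11)^2 = -5324 - 3267 = -8591.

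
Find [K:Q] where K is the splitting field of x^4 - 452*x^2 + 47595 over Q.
[K:Q] = 4

f factors as (x^2 - 167)(x^2 - 285); the splitting field is K = Q(sqrt(167), sqrt(285)). Since 167, 285, and 47595 are all non-squares in Q, the three subfields Q(sqrt(167)), Q(sqrt(285)), Q(sqrt(47595)) are distinct degree-2 extensions, so [K:Q] = 4 (Klein four Galois group).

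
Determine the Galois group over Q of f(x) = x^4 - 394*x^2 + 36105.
Gal(K/Q) = V_4 (Klein four-group, Z/2Z × Z/2Z)

f factors as (x^2 - 145)(x^2 - 249), so the splitting field is K = Q(sqrt(145), sqrt(249)). The elements 145, 249, 36105 are all non-squares in Q, so sqrt(145) and sqrt(249) generate independent quadratic extensions. Thus [K:Q] = 4 and Gal(K/Q) is generated by the two order-2 automorphisms sqrt(145) ↦ -sqrt(145) and sqrt(249) ↦ -sqrt(249), giving V_4.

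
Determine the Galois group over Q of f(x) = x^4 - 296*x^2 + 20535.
Gal(K/Q) = V_4 (Klein four-group, Z/2Z × Z/2Z)

f factors as (x^2 - 111)(x^2 - 185), so the splitting field is K = Q(sqrt(111), sqrt(185)). The elements 111, 185, 20535 are all non-squares in Q, so sqrt(111) and sqrt(185) generate independent quadratic extensions. Thus [K:Q] = 4 and Gal(K/Q) is generated by the two order-2 automorphisms sqrt(111) ↦ -sqrt(111) and sqrt(185) ↦ -sqrt(185), giving V_4.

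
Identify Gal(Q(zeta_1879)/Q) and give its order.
|Gal(Q(zeta_1879)/Q)| = phi(1879) = 1878; group ≅ (Z/1879Z)^* ≅ Z/1878Z

The n-th cyclotomic polynomial Φ_1879(x) is the minimal polynomial of zeta_1879 over Q and has degree phi(1879) = 1878. So Q(zeta_1879) is a degree-1878 Galois extension with Galois group (Z/1879Z)^*. (Z/1879Z)^* is cyclic since 1879 is an odd prime power (or 4). Hence Gal(Q(zeta_1879)/Q) ≅ Z/1878Z.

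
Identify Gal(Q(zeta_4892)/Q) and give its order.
|Gal(Q(zeta_4892)/Q)| = phi(4892) = 2444; group ≅ (Z/4892Z)^* ≅ Z/2Z × Z/1222Z

The n-th cyclotomic polynomial Φ_4892(x) is the minimal polynomial of zeta_4892 over Q and has degree phi(4892) = 2444. So Q(zeta_4892) is a degree-2444 Galois extension with Galois group (Z/4892Z)^*. By CRT, (Z/4892Z)^* ≅ (Z/4Z)^* × (Z/1223Z)^*. Each prime-power unit group is (Z/4Z)^* ≅ Z/2Z; (Z/1223Z)^* ≅ Z/1222Z. Hence Gal(Q(zeta_4892)/Q) ≅ Z/2Z × Z/1222Z.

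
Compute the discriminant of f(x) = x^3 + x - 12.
Δ = -3892

For a depressed cubic x^3 + p x + q the discriminant is Δ = -4 p^3 - 27 q^2 = -4*(1)^3 - 27*(-12)^2 = -4 - 3888 = -3892.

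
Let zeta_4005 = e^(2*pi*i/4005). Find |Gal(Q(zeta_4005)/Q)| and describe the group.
|Gal(Q(zeta_4005)/Q)| = phi(4005) = 2112; group ≅ (Z/4005Z)^* ≅ Z/4Z × Z/6Z × Z/88Z

The n-th cyclotomic polynomial Φ_4005(x) is the minimal polynomial of zeta_4005 over Q and has degree phi(4005) = 2112. So Q(zeta_4005) is a degree-2112 Galois extension with Galois group (Z/4005Z)^*. By CRT, (Z/4005Z)^* ≅ (Z/9Z)^* × (Z/5Z)^* × (Z/89Z)^*. Each prime-power unit group is (Z/9Z)^* ≅ Z/6Z; (Z/5Z)^* ≅ Z/4Z; (Z/89Z)^* ≅ Z/88Z. Hence Gal(Q(zeta_4005)/Q) ≅ Z/4Z × Z/6Z × Z/88Z.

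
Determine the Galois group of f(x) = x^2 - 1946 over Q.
Gal(K/Q) = Z/2Z (cyclic of order 2)

x^2 - 1946 is irreducible over Q since 1946 is not a rational square. The splitting field Q(sqrt(1946)) has degree 2 over Q, and its unique nontrivial automorphism is sqrt(1946) ↦ -sqrt(1946). Hence Gal(Q(sqrt(1946))/Q) = Z/2Z.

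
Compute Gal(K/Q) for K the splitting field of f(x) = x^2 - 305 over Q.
Gal(K/Q) = Z/2Z (cyclic of order 2)

x^2 - 305 is irreducible over Q since 305 is not a rational square. The splitting field Q(sqrt(305)) has degree 2 over Q, and its unique nontrivial automorphism is sqrt(305) ↦ -sqrt(305). Hence Gal(Q(sqrt(305))/Q) = Z/2Z.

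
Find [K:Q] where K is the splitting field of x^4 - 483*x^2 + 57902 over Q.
[K:Q] = 4

f factors as (x^2 - 221)(x^2 - 262); the splitting field is K = Q(sqrt(221), sqrt(262)). Since 221, 262, and 57902 are all non-squares in Q, the three subfields Q(sqrt(221)), Q(sqrt(262)), Q(sqrt(57902)) are distinct degree-2 extensions, so [K:Q] = 4 (Klein four Galois group).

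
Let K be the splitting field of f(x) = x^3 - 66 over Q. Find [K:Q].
[K:Q] = 6

x^3 - 66 has one real root r = 66^(1/3) and two complex roots r*zeta_3, r*zeta_3^2 where zeta_3 = e^(2*pi*i/3). The splitting field is Q(r, zeta_3). [Q(r):Q] = 3 and [Q(zeta_3):Q] = 2 with gcd = 1, so [Q(r, zeta_3):Q] = 3 * 2 = 6.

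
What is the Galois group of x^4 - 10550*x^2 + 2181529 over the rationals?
Gal(K/Q) = Z/2Z (cyclic of order 2)

f factors as (x^2 - 211)(x^2 - 10339), so the splitting field is K = Q(sqrt(211), sqrt(10339)). The squarefree part of 211 is 211 and the squarefree part of 10339 is also 211, so sqrt(211) and sqrt(10339) are both rational multiples of sqrt(211). Hence Q(sqrt(211)) = Q(sqrt(10339)) = Q(sqrt(211)), and the splitting field collapses to a single degree-2 extension with Galois group Z/2Z.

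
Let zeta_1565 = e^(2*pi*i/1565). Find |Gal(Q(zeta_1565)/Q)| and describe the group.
|Gal(Q(zeta_1565)/Q)| = phi(1565) = 1248; group ≅ (Z/1565Z)^* ≅ Z/4Z × Z/312Z

The n-th cyclotomic polynomial Φ_1565(x) is the minimal polynomial of zeta_1565 over Q and has degree phi(1565) = 1248. So Q(zeta_1565) is a degree-1248 Galois extension with Galois group (Z/1565Z)^*. By CRT, (Z/1565Z)^* ≅ (Z/5Z)^* × (Z/313Z)^*. Each prime-power unit group is (Z/5Z)^* ≅ Z/4Z; (Z/313Z)^* ≅ Z/312Z. Hence Gal(Q(zeta_1565)/Q) ≅ Z/4Z × Z/312Z.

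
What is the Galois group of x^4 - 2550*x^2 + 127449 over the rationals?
Gal(K/Q) = Z/2Z (cyclic of order 2)

f factors as (x^2 - 51)(x^2 - 2499), so the splitting field is K = Q(sqrt(51), sqrt(2499)). The squarefree part of 51 is 51 and the squarefree part of 2499 is also 51, so sqrt(51) and sqrt(2499) are both rational multiples of sqrt(51). Hence Q(sqrt(51)) = Q(sqrt(2499)) = Q(sqrt(51)), and the splitting field collapses to a single degree-2 extension with Galois group Z/2Z.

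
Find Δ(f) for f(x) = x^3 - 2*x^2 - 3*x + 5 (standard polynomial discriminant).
Δ = 169

For x^3 + a x^2 + b x + c the discriminant is Δ = 18 a b c - 4 a^3 c + a^2 b^2 - 4 b^3 - 27 c^2.
Plug a = -2, b = -3, c = 5:
  18*(-2)*(-3)*(5) - 4*(-2)^3*(5) + (-2)^2*(-3)^2 - 4*(-3)^3 - 27*(5)^2
  = 540 + (160) + 36 + (108) + (-675)
  = 169.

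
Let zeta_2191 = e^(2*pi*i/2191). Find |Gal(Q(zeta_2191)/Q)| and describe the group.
|Gal(Q(zeta_2191)/Q)| = phi(2191) = 1872; group ≅ (Z/2191Z)^* ≅ Z/6Z × Z/312Z

The n-th cyclotomic polynomial Φ_2191(x) is the minimal polynomial of zeta_2191 over Q and has degree phi(2191) = 1872. So Q(zeta_2191) is a degree-1872 Galois extension with Galois group (Z/2191Z)^*. By CRT, (Z/2191Z)^* ≅ (Z/7Z)^* × (Z/313Z)^*. Each prime-power unit group is (Z/7Z)^* ≅ Z/6Z; (Z/313Z)^* ≅ Z/312Z. Hence Gal(Q(zeta_2191)/Q) ≅ Z/6Z × Z/312Z.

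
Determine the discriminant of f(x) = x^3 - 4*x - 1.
Δ = 229

For x^3 + a x^2 + b x + c the discriminant is Δ = 18 a b c - 4 a^3 c + a^2 b^2 - 4 b^3 - 27 c^2.
Plug a = 0, b = -4, c = -1:
  18*(0)*(-4)*(-1) - 4*(0)^3*(-1) + (0)^2*(-4)^2 - 4*(-4)^3 - 27*(-1)^2
  = 0 + (0) + 0 + (256) + (-27)
  = 229.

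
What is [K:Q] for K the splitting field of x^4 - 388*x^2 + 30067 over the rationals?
[K:Q] = 4

f factors as (x^2 - 281)(x^2 - 107); the splitting field is K = Q(sqrt(281), sqrt(107)). Since 281, 107, and 30067 are all non-squares in Q, the three subfields Q(sqrt(281)), Q(sqrt(107)), Q(sqrt(30067)) are distinct degree-2 extensions, so [K:Q] = 4 (Klein four Galois group).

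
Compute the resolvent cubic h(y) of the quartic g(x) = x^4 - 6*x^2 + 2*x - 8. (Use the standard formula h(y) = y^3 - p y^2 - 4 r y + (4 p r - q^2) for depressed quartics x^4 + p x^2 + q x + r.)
h(y) = y^3 + 6*y^2 + 32*y + 188

Identify coefficients: p = -6, q = 2, r = -8.
Plug into h(y) = y^3 - p y^2 - 4 r y + (4 p r - q^2):
  h(y) = y^3 - (-6) y^2 - 4*(-8) y + (4*(-6)*(-8) - (2)^2)
       = y^3 + (6) y^2 + (32) y + (188).
Simplifying: h(y) = y^3 + 6*y^2 + 32*y + 188.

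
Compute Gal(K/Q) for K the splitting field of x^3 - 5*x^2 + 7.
Gal(K/Q) = S_3 (symmetric group of order 6)

Compute the discriminant of x^3 + (-5)*x^2 + (0)*x + (7): Δ = 2177. Since Δ is not a rational square, the Galois group is not contained in A_3; it must be the full S_3 (irreducibility of the cubic rules out anything smaller).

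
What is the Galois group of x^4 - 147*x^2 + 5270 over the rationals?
Gal(K/Q) = V_4 (Klein four-group, Z/2Z × Z/2Z)

f factors as (x^2 - 85)(x^2 - 62), so the splitting field is K = Q(sqrt(85), sqrt(62)). The elements 85, 62, 5270 are all non-squares in Q, so sqrt(85) and sqrt(62) generate independent quadratic extensions. Thus [K:Q] = 4 and Gal(K/Q) is generated by the two order-2 automorphisms sqrt(85) ↦ -sqrt(85) and sqrt(62) ↦ -sqrt(62), giving V_4.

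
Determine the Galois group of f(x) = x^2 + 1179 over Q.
Gal(K/Q) = Z/2Z (cyclic of order 2)

x^2 + 1179 is irreducible over Q since -1179 is not a rational square. The splitting field Q(sqrt(-1179)) has degree 2 over Q, and its unique nontrivial automorphism is sqrt(-1179) ↦ -sqrt(-1179). Hence Gal(Q(sqrt(-1179))/Q) = Z/2Z.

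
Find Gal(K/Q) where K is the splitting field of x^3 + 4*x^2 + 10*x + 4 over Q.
Gal(K/Q) = S_3 (symmetric group of order 6)

Compute the discriminant of x^3 + (4)*x^2 + (10)*x + (4): Δ = -976. Since Δ is not a rational square, the Galois group is not contained in A_3; it must be the full S_3 (irreducibility of the cubic rules out anything smaller).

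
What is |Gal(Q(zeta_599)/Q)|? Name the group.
|Gal(Q(zeta_599)/Q)| = phi(599) = 598; group ≅ (Z/599Z)^* ≅ Z/598Z

The n-th cyclotomic polynomial Φ_599(x) is the minimal polynomial of zeta_599 over Q and has degree phi(599) = 598. So Q(zeta_599) is a degree-598 Galois extension with Galois group (Z/599Z)^*. (Z/599Z)^* is cyclic since 599 is an odd prime power (or 4). Hence Gal(Q(zeta_599)/Q) ≅ Z/598Z.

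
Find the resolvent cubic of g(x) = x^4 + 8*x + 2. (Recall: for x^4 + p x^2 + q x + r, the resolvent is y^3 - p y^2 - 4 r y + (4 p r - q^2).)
h(y) = y^3 - 8*y - 64

Identify coefficients: p = 0, q = 8, r = 2.
Plug into h(y) = y^3 - p y^2 - 4 r y + (4 p r - q^2):
  h(y) = y^3 - (0) y^2 - 4*(2) y + (4*(0)*(2) - (8)^2)
       = y^3 + (0) y^2 + (-8) y + (-64).
Simplifying: h(y) = y^3 - 8*y - 64.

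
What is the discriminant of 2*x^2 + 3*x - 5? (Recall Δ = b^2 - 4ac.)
Δ = 49

For a quadratic a x^2 + b x + c the discriminant is Δ = b^2 - 4ac = (3)^2 - 4*(2)*(-5) = 9 - (-40) = 49.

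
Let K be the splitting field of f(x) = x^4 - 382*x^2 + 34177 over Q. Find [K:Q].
[K:Q] = 4

f factors as (x^2 - 143)(x^2 - 239); the splitting field is K = Q(sqrt(143), sqrt(239)). Since 143, 239, and 34177 are all non-squares in Q, the three subfields Q(sqrt(143)), Q(sqrt(239)), Q(sqrt(34177)) are distinct degree-2 extensions, so [K:Q] = 4 (Klein four Galois group).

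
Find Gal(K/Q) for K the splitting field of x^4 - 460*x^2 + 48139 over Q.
Gal(K/Q) = V_4 (Klein four-group, Z/2Z × Z/2Z)

f factors as (x^2 - 161)(x^2 - 299), so the splitting field is K = Q(sqrt(161), sqrt(299)). The elements 161, 299, 48139 are all non-squares in Q, so sqrt(161) and sqrt(299) generate independent quadratic extensions. Thus [K:Q] = 4 and Gal(K/Q) is generated by the two order-2 automorphisms sqrt(161) ↦ -sqrt(161) and sqrt(299) ↦ -sqrt(299), giving V_4.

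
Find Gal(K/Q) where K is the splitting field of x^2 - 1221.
Gal(K/Q) = Z/2Z (cyclic of order 2)

x^2 - 1221 is irreducible over Q since 1221 is not a rational square. The splitting field Q(sqrt(1221)) has degree 2 over Q, and its unique nontrivial automorphism is sqrt(1221) ↦ -sqrt(1221). Hence Gal(Q(sqrt(1221))/Q) = Z/2Z.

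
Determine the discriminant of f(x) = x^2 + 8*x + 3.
Δ = 52

For a quadratic a x^2 + b x + c the discriminant is Δ = b^2 - 4ac = (8)^2 - 4*(1)*(3) = 64 - (12) = 52.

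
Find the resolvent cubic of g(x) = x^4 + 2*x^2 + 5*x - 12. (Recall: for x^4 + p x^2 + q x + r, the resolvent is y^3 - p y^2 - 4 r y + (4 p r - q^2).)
h(y) = y^3 - 2*y^2 + 48*y - 121

Identify coefficients: p = 2, q = 5, r = -12.
Plug into h(y) = y^3 - p y^2 - 4 r y + (4 p r - q^2):
  h(y) = y^3 - (2) y^2 - 4*(-12) y + (4*(2)*(-12) - (5)^2)
       = y^3 + (-2) y^2 + (48) y + (-121).
Simplifying: h(y) = y^3 - 2*y^2 + 48*y - 121.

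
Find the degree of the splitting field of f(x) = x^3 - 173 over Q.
[K:Q] = 6

x^3 - 173 has one real root r = 173^(1/3) and two complex roots r*zeta_3, r*zeta_3^2 where zeta_3 = e^(2*pi*i/3). The splitting field is Q(r, zeta_3). [Q(r):Q] = 3 and [Q(zeta_3):Q] = 2 with gcd = 1, so [Q(r, zeta_3):Q] = 3 * 2 = 6.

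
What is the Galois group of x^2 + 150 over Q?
Gal(K/Q) = Z/2Z (cyclic of order 2)

x^2 + 150 is irreducible over Q since -150 is not a rational square. The splitting field Q(sqrt(-150)) has degree 2 over Q, and its unique nontrivial automorphism is sqrt(-150) ↦ -sqrt(-150). Hence Gal(Q(sqrt(-150))/Q) = Z/2Z.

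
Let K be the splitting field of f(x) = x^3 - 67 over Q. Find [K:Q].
[K:Q] = 6

x^3 - 67 has one real root r = 67^(1/3) and two complex roots r*zeta_3, r*zeta_3^2 where zeta_3 = e^(2*pi*i/3). The splitting field is Q(r, zeta_3). [Q(r):Q] = 3 and [Q(zeta_3):Q] = 2 with gcd = 1, so [Q(r, zeta_3):Q] = 3 * 2 = 6.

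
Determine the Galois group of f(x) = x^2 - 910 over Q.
Gal(K/Q) = Z/2Z (cyclic of order 2)

x^2 - 910 is irreducible over Q since 910 is not a rational square. The splitting field Q(sqrt(910)) has degree 2 over Q, and its unique nontrivial automorphism is sqrt(910) ↦ -sqrt(910). Hence Gal(Q(sqrt(910))/Q) = Z/2Z.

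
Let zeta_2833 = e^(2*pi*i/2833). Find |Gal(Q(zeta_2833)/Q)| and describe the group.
|Gal(Q(zeta_2833)/Q)| = phi(2833) = 2832; group ≅ (Z/2833Z)^* ≅ Z/2832Z

The n-th cyclotomic polynomial Φ_2833(x) is the minimal polynomial of zeta_2833 over Q and has degree phi(2833) = 2832. So Q(zeta_2833) is a degree-2832 Galois extension with Galois group (Z/2833Z)^*. (Z/2833Z)^* is cyclic since 2833 is an odd prime power (or 4). Hence Gal(Q(zeta_2833)/Q) ≅ Z/2832Z.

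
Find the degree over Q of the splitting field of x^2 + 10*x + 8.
[K:Q] = 2

The discriminant of x^2 + (10)*x + (8) is b^2 - 4c = 100 - (32) = 68. Since 68 is not a perfect square in Q, the polynomial is irreducible over Q. Its two roots generate a degree-2 extension, so [K:Q] = 2.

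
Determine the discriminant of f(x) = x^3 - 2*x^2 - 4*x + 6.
Δ = 404

For x^3 + a x^2 + b x + c the discriminant is Δ = 18 a b c - 4 a^3 c + a^2 b^2 - 4 b^3 - 27 c^2.
Plug a = -2, b = -4, c = 6:
  18*(-2)*(-4)*(6) - 4*(-2)^3*(6) + (-2)^2*(-4)^2 - 4*(-4)^3 - 27*(6)^2
  = 864 + (192) + 64 + (256) + (-972)
  = 404.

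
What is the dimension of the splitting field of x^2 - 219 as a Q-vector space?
[K:Q] = 2

The polynomial x^2 - 219 is irreducible over Q since 219 is not a perfect square. Its splitting field is Q(sqrt(219)), which has degree 2 over Q.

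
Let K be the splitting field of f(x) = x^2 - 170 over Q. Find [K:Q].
[K:Q] = 2

The polynomial x^2 - 170 is irreducible over Q since 170 is not a perfect square. Its splitting field is Q(sqrt(170)), which has degree 2 over Q.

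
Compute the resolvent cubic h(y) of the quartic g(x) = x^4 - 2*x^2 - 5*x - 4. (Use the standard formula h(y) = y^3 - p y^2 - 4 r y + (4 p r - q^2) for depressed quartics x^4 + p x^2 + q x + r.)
h(y) = y^3 + 2*y^2 + 16*y + 7

Identify coefficients: p = -2, q = -5, r = -4.
Plug into h(y) = y^3 - p y^2 - 4 r y + (4 p r - q^2):
  h(y) = y^3 - (-2) y^2 - 4*(-4) y + (4*(-2)*(-4) - (-5)^2)
       = y^3 + (2) y^2 + (16) y + (7).
Simplifying: h(y) = y^3 + 2*y^2 + 16*y + 7.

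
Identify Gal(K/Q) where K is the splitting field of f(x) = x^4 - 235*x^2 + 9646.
Gal(K/Q) = V_4 (Klein four-group, Z/2Z × Z/2Z)

f factors as (x^2 - 182)(x^2 - 53), so the splitting field is K = Q(sqrt(182), sqrt(53)). The elements 182, 53, 9646 are all non-squares in Q, so sqrt(182) and sqrt(53) generate independent quadratic extensions. Thus [K:Q] = 4 and Gal(K/Q) is generated by the two order-2 automorphisms sqrt(182) ↦ -sqrt(182) and sqrt(53) ↦ -sqrt(53), giving V_4.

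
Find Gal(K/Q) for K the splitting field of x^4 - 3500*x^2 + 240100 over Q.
Gal(K/Q) = Z/2Z (cyclic of order 2)

f factors as (x^2 - 3430)(x^2 - 70), so the splitting field is K = Q(sqrt(3430), sqrt(70)). The squarefree part of 3430 is 70 and the squarefree part of 70 is also 70, so sqrt(3430) and sqrt(70) are both rational multiples of sqrt(70). Hence Q(sqrt(3430)) = Q(sqrt(70)) = Q(sqrt(70)), and the splitting field collapses to a single degree-2 extension with Galois group Z/2Z.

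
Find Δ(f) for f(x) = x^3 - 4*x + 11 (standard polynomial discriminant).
Δ = -3011

For a depressed cubic x^3 + p x + q the discriminant is Δ = -4 p^3 - 27 q^2 = -4*(-4)^3 - 27*(11)^2 = 256 - 3267 = -3011.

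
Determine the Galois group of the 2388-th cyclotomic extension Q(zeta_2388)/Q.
|Gal(Q(zeta_2388)/Q)| = phi(2388) = 792; group ≅ (Z/2388Z)^* ≅ Z/2Z × Z/2Z × Z/198Z

The n-th cyclotomic polynomial Φ_2388(x) is the minimal polynomial of zeta_2388 over Q and has degree phi(2388) = 792. So Q(zeta_2388) is a degree-792 Galois extension with Galois group (Z/2388Z)^*. By CRT, (Z/2388Z)^* ≅ (Z/4Z)^* × (Z/3Z)^* × (Z/199Z)^*. Each prime-power unit group is (Z/4Z)^* ≅ Z/2Z; (Z/3Z)^* ≅ Z/2Z; (Z/199Z)^* ≅ Z/198Z. Hence Gal(Q(zeta_2388)/Q) ≅ Z/2Z × Z/2Z × Z/198Z.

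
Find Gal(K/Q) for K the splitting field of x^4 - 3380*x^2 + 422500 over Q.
Gal(K/Q) = Z/2Z (cyclic of order 2)

f factors as (x^2 - 130)(x^2 - 3250), so the splitting field is K = Q(sqrt(130), sqrt(3250)). The squarefree part of 130 is 130 and the squarefree part of 3250 is also 130, so sqrt(130) and sqrt(3250) are both rational multiples of sqrt(130). Hence Q(sqrt(130)) = Q(sqrt(3250)) = Q(sqrt(130)), and the splitting field collapses to a single degree-2 extension with Galois group Z/2Z.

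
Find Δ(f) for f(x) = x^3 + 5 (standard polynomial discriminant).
Δ = -675

For a depressed cubic x^3 + p x + q the discriminant is Δ = -4 p^3 - 27 q^2 = -4*(0)^3 - 27*(5)^2 = 0 - 675 = -675.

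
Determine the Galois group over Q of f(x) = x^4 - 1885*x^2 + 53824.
Gal(K/Q) = Z/2Z (cyclic of order 2)

f factors as (x^2 - 29)(x^2 - 1856), so the splitting field is K = Q(sqrt(29), sqrt(1856)). The squarefree part of 29 is 29 and the squarefree part of 1856 is also 29, so sqrt(29) and sqrt(1856) are both rational multiples of sqrt(29). Hence Q(sqrt(29)) = Q(sqrt(1856)) = Q(sqrt(29)), and the splitting field collapses to a single degree-2 extension with Galois group Z/2Z.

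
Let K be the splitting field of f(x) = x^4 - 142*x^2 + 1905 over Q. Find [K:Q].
[K:Q] = 4

f factors as (x^2 - 127)(x^2 - 15); the splitting field is K = Q(sqrt(127), sqrt(15)). Since 127, 15, and 1905 are all non-squares in Q, the three subfields Q(sqrt(127)), Q(sqrt(15)), Q(sqrt(1905)) are distinct degree-2 extensions, so [K:Q] = 4 (Klein four Galois group).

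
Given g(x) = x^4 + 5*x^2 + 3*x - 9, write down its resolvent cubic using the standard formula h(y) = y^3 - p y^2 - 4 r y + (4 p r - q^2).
h(y) = y^3 - 5*y^2 + 36*y - 189

Identify coefficients: p = 5, q = 3, r = -9.
Plug into h(y) = y^3 - p y^2 - 4 r y + (4 p r - q^2):
  h(y) = y^3 - (5) y^2 - 4*(-9) y + (4*(5)*(-9) - (3)^2)
       = y^3 + (-5) y^2 + (36) y + (-189).
Simplifying: h(y) = y^3 - 5*y^2 + 36*y - 189.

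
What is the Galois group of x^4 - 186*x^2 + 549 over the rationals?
Gal(K/Q) = V_4 (Klein four-group, Z/2Z × Z/2Z)

f factors as (x^2 - 183)(x^2 - 3), so the splitting field is K = Q(sqrt(183), sqrt(3)). The elements 183, 3, 549 are all non-squares in Q, so sqrt(183) and sqrt(3) generate independent quadratic extensions. Thus [K:Q] = 4 and Gal(K/Q) is generated by the two order-2 automorphisms sqrt(183) ↦ -sqrt(183) and sqrt(3) ↦ -sqrt(3), giving V_4.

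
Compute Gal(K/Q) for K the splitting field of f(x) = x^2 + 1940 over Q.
Gal(K/Q) = Z/2Z (cyclic of order 2)

x^2 + 1940 is irreducible over Q since -1940 is not a rational square. The splitting field Q(sqrt(-1940)) has degree 2 over Q, and its unique nontrivial automorphism is sqrt(-1940) ↦ -sqrt(-1940). Hence Gal(Q(sqrt(-1940))/Q) = Z/2Z.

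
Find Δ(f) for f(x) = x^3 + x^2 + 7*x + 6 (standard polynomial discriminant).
Δ = -1563

For x^3 + a x^2 + b x + c the discriminant is Δ = 18 a b c - 4 a^3 c + a^2 b^2 - 4 b^3 - 27 c^2.
Plug a = 1, b = 7, c = 6:
  18*(1)*(7)*(6) - 4*(1)^3*(6) + (1)^2*(7)^2 - 4*(7)^3 - 27*(6)^2
  = 756 + (-24) + 49 + (-1372) + (-972)
  = -1563.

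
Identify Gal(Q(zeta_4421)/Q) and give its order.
|Gal(Q(zeta_4421)/Q)| = phi(4421) = 4420; group ≅ (Z/4421Z)^* ≅ Z/4420Z

The n-th cyclotomic polynomial Φ_4421(x) is the minimal polynomial of zeta_4421 over Q and has degree phi(4421) = 4420. So Q(zeta_4421) is a degree-4420 Galois extension with Galois group (Z/4421Z)^*. (Z/4421Z)^* is cyclic since 4421 is an odd prime power (or 4). Hence Gal(Q(zeta_4421)/Q) ≅ Z/4420Z.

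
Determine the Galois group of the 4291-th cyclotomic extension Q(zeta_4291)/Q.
|Gal(Q(zeta_4291)/Q)| = phi(4291) = 3672; group ≅ (Z/4291Z)^* ≅ Z/6Z × Z/612Z

The n-th cyclotomic polynomial Φ_4291(x) is the minimal polynomial of zeta_4291 over Q and has degree phi(4291) = 3672. So Q(zeta_4291) is a degree-3672 Galois extension with Galois group (Z/4291Z)^*. By CRT, (Z/4291Z)^* ≅ (Z/7Z)^* × (Z/613Z)^*. Each prime-power unit group is (Z/7Z)^* ≅ Z/6Z; (Z/613Z)^* ≅ Z/612Z. Hence Gal(Q(zeta_4291)/Q) ≅ Z/6Z × Z/612Z.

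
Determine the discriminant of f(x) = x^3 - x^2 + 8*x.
Δ = -1984

For x^3 + a x^2 + b x + c the discriminant is Δ = 18 a b c - 4 a^3 c + a^2 b^2 - 4 b^3 - 27 c^2.
Plug a = -1, b = 8, c = 0:
  18*(-1)*(8)*(0) - 4*(-1)^3*(0) + (-1)^2*(8)^2 - 4*(8)^3 - 27*(0)^2
  = 0 + (0) + 64 + (-2048) + (0)
  = -1984.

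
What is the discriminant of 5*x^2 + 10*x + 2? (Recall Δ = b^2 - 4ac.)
Δ = 60

For a quadratic a x^2 + b x + c the discriminant is Δ = b^2 - 4ac = (10)^2 - 4*(5)*(2) = 100 - (40) = 60.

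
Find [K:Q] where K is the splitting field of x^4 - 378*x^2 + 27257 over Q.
[K:Q] = 4

f factors as (x^2 - 281)(x^2 - 97); the splitting field is K = Q(sqrt(281), sqrt(97)). Since 281, 97, and 27257 are all non-squares in Q, the three subfields Q(sqrt(281)), Q(sqrt(97)), Q(sqrt(27257)) are distinct degree-2 extensions, so [K:Q] = 4 (Klein four Galois group).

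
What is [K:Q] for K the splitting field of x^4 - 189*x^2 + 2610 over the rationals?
[K:Q] = 4

f factors as (x^2 - 15)(x^2 - 174); the splitting field is K = Q(sqrt(15), sqrt(174)). Since 15, 174, and 2610 are all non-squares in Q, the three subfields Q(sqrt(15)), Q(sqrt(174)), Q(sqrt(2610)) are distinct degree-2 extensions, so [K:Q] = 4 (Klein four Galois group).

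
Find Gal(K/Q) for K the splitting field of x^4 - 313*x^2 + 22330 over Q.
Gal(K/Q) = V_4 (Klein four-group, Z/2Z × Z/2Z)

f factors as (x^2 - 203)(x^2 - 110), so the splitting field is K = Q(sqrt(203), sqrt(110)). The elements 203, 110, 22330 are all non-squares in Q, so sqrt(203) and sqrt(110) generate independent quadratic extensions. Thus [K:Q] = 4 and Gal(K/Q) is generated by the two order-2 automorphisms sqrt(203) ↦ -sqrt(203) and sqrt(110) ↦ -sqrt(110), giving V_4.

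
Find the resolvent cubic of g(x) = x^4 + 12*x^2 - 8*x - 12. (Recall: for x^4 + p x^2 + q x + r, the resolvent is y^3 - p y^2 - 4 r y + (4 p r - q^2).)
h(y) = y^3 - 12*y^2 + 48*y - 640

Identify coefficients: p = 12, q = -8, r = -12.
Plug into h(y) = y^3 - p y^2 - 4 r y + (4 p r - q^2):
  h(y) = y^3 - (12) y^2 - 4*(-12) y + (4*(12)*(-12) - (-8)^2)
       = y^3 + (-12) y^2 + (48) y + (-640).
Simplifying: h(y) = y^3 - 12*y^2 + 48*y - 640.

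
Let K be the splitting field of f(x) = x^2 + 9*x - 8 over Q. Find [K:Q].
[K:Q] = 2

The discriminant of x^2 + (9)*x + (-8) is b^2 - 4c = 81 - (-32) = 113. Since 113 is not a perfect square in Q, the polynomial is irreducible over Q. Its two roots generate a degree-2 extension, so [K:Q] = 2.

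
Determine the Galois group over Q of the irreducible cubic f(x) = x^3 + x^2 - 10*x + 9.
Gal(K/Q) = S_3 (symmetric group of order 6)

Compute the discriminant of x^3 + (1)*x^2 + (-10)*x + (9): Δ = 257. Since Δ is not a rational square, the Galois group is not contained in A_3; it must be the full S_3 (irreducibility of the cubic rules out anything smaller).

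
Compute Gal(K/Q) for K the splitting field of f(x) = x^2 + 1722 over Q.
Gal(K/Q) = Z/2Z (cyclic of order 2)

x^2 + 1722 is irreducible over Q since -1722 is not a rational square. The splitting field Q(sqrt(-1722)) has degree 2 over Q, and its unique nontrivial automorphism is sqrt(-1722) ↦ -sqrt(-1722). Hence Gal(Q(sqrt(-1722))/Q) = Z/2Z.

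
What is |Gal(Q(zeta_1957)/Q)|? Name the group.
|Gal(Q(zeta_1957)/Q)| = phi(1957) = 1836; group ≅ (Z/1957Z)^* ≅ Z/18Z × Z/102Z

The n-th cyclotomic polynomial Φ_1957(x) is the minimal polynomial of zeta_1957 over Q and has degree phi(1957) = 1836. So Q(zeta_1957) is a degree-1836 Galois extension with Galois group (Z/1957Z)^*. By CRT, (Z/1957Z)^* ≅ (Z/19Z)^* × (Z/103Z)^*. Each prime-power unit group is (Z/19Z)^* ≅ Z/18Z; (Z/103Z)^* ≅ Z/102Z. Hence Gal(Q(zeta_1957)/Q) ≅ Z/18Z × Z/102Z.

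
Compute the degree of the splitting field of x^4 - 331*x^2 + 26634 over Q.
[K:Q] = 4

f factors as (x^2 - 138)(x^2 - 193); the splitting field is K = Q(sqrt(138), sqrt(193)). Since 138, 193, and 26634 are all non-squares in Q, the three subfields Q(sqrt(138)), Q(sqrt(193)), Q(sqrt(26634)) are distinct degree-2 extensions, so [K:Q] = 4 (Klein four Galois group).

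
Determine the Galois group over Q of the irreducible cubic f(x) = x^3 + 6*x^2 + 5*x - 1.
Gal(K/Q) = S_3 (symmetric group of order 6)

Compute the discriminant of x^3 + (6)*x^2 + (5)*x + (-1): Δ = 697. Since Δ is not a rational square, the Galois group is not contained in A_3; it must be the full S_3 (irreducibility of the cubic rules out anything smaller).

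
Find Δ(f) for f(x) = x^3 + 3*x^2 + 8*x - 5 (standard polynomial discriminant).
Δ = -3767

For x^3 + a x^2 + b x + c the discriminant is Δ = 18 a b c - 4 a^3 c + a^2 b^2 - 4 b^3 - 27 c^2.
Plug a = 3, b = 8, c = -5:
  18*(3)*(8)*(-5) - 4*(3)^3*(-5) + (3)^2*(8)^2 - 4*(8)^3 - 27*(-5)^2
  = -2160 + (540) + 576 + (-2048) + (-675)
  = -3767.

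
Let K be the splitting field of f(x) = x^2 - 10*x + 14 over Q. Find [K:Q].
[K:Q] = 2

The discriminant of x^2 + (-10)*x + (14) is b^2 - 4c = 100 - (56) = 44. Since 44 is not a perfect square in Q, the polynomial is irreducible over Q. Its two roots generate a degree-2 extension, so [K:Q] = 2.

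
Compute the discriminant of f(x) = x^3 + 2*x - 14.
Δ = -5324

For a depressed cubic x^3 + p x + q the discriminant is Δ = -4 p^3 - 27 q^2 = -4*(2)^3 - 27*(-14)^2 = -32 - 5292 = -5324.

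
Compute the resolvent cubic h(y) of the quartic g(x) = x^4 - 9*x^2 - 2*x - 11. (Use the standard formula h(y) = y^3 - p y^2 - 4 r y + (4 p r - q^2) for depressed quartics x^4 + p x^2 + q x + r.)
h(y) = y^3 + 9*y^2 + 44*y + 392

Identify coefficients: p = -9, q = -2, r = -11.
Plug into h(y) = y^3 - p y^2 - 4 r y + (4 p r - q^2):
  h(y) = y^3 - (-9) y^2 - 4*(-11) y + (4*(-9)*(-11) - (-2)^2)
       = y^3 + (9) y^2 + (44) y + (392).
Simplifying: h(y) = y^3 + 9*y^2 + 44*y + 392.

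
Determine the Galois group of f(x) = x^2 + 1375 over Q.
Gal(K/Q) = Z/2Z (cyclic of order 2)

x^2 + 1375 is irreducible over Q since -1375 is not a rational square. The splitting field Q(sqrt(-1375)) has degree 2 over Q, and its unique nontrivial automorphism is sqrt(-1375) ↦ -sqrt(-1375). Hence Gal(Q(sqrt(-1375))/Q) = Z/2Z.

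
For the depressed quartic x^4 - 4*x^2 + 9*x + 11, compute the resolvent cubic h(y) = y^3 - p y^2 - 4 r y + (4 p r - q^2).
h(y) = y^3 + 4*y^2 - 44*y - 257

Identify coefficients: p = -4, q = 9, r = 11.
Plug into h(y) = y^3 - p y^2 - 4 r y + (4 p r - q^2):
  h(y) = y^3 - (-4) y^2 - 4*(11) y + (4*(-4)*(11) - (9)^2)
       = y^3 + (4) y^2 + (-44) y + (-257).
Simplifying: h(y) = y^3 + 4*y^2 - 44*y - 257.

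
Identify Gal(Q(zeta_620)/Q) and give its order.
|Gal(Q(zeta_620)/Q)| = phi(620) = 240; group ≅ (Z/620Z)^* ≅ Z/2Z × Z/4Z × Z/30Z

The n-th cyclotomic polynomial Φ_620(x) is the minimal polynomial of zeta_620 over Q and has degree phi(620) = 240. So Q(zeta_620) is a degree-240 Galois extension with Galois group (Z/620Z)^*. By CRT, (Z/620Z)^* ≅ (Z/4Z)^* × (Z/5Z)^* × (Z/31Z)^*. Each prime-power unit group is (Z/4Z)^* ≅ Z/2Z; (Z/5Z)^* ≅ Z/4Z; (Z/31Z)^* ≅ Z/30Z. Hence Gal(Q(zeta_620)/Q) ≅ Z/2Z × Z/4Z × Z/30Z.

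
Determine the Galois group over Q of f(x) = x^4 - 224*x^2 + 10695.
Gal(K/Q) = V_4 (Klein four-group, Z/2Z × Z/2Z)

f factors as (x^2 - 155)(x^2 - 69), so the splitting field is K = Q(sqrt(155), sqrt(69)). The elements 155, 69, 10695 are all non-squares in Q, so sqrt(155) and sqrt(69) generate independent quadratic extensions. Thus [K:Q] = 4 and Gal(K/Q) is generated by the two order-2 automorphisms sqrt(155) ↦ -sqrt(155) and sqrt(69) ↦ -sqrt(69), giving V_4.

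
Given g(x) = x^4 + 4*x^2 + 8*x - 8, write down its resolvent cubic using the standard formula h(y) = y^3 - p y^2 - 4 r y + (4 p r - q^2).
h(y) = y^3 - 4*y^2 + 32*y - 192

Identify coefficients: p = 4, q = 8, r = -8.
Plug into h(y) = y^3 - p y^2 - 4 r y + (4 p r - q^2):
  h(y) = y^3 - (4) y^2 - 4*(-8) y + (4*(4)*(-8) - (8)^2)
       = y^3 + (-4) y^2 + (32) y + (-192).
Simplifying: h(y) = y^3 - 4*y^2 + 32*y - 192.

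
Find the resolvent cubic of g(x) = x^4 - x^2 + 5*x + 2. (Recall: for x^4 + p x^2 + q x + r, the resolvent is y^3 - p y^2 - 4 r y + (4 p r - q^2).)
h(y) = y^3 + y^2 - 8*y - 33

Identify coefficients: p = -1, q = 5, r = 2.
Plug into h(y) = y^3 - p y^2 - 4 r y + (4 p r - q^2):
  h(y) = y^3 - (-1) y^2 - 4*(2) y + (4*(-1)*(2) - (5)^2)
       = y^3 + (1) y^2 + (-8) y + (-33).
Simplifying: h(y) = y^3 + y^2 - 8*y - 33.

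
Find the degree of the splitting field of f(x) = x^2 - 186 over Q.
[K:Q] = 2

The polynomial x^2 - 186 is irreducible over Q since 186 is not a perfect square. Its splitting field is Q(sqrt(186)), which has degree 2 over Q.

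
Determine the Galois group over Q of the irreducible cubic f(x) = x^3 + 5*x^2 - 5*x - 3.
Gal(K/Q) = S_3 (symmetric group of order 6)

Compute the discriminant of x^3 + (5)*x^2 + (-5)*x + (-3): Δ = 3732. Since Δ is not a rational square, the Galois group is not contained in A_3; it must be the full S_3 (irreducibility of the cubic rules out anything smaller).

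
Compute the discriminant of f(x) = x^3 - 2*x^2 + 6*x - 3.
Δ = -411

For x^3 + a x^2 + b x + c the discriminant is Δ = 18 a b c - 4 a^3 c + a^2 b^2 - 4 b^3 - 27 c^2.
Plug a = -2, b = 6, c = -3:
  18*(-2)*(6)*(-3) - 4*(-2)^3*(-3) + (-2)^2*(6)^2 - 4*(6)^3 - 27*(-3)^2
  = 648 + (-96) + 144 + (-864) + (-243)
  = -411.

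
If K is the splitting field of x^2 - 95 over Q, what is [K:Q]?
[K:Q] = 2

The polynomial x^2 - 95 is irreducible over Q since 95 is not a perfect square. Its splitting field is Q(sqrt(95)), which has degree 2 over Q.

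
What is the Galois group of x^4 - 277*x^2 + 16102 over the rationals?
Gal(K/Q) = V_4 (Klein four-group, Z/2Z × Z/2Z)

f factors as (x^2 - 83)(x^2 - 194), so the splitting field is K = Q(sqrt(83), sqrt(194)). The elements 83, 194, 16102 are all non-squares in Q, so sqrt(83) and sqrt(194) generate independent quadratic extensions. Thus [K:Q] = 4 and Gal(K/Q) is generated by the two order-2 automorphisms sqrt(83) ↦ -sqrt(83) and sqrt(194) ↦ -sqrt(194), giving V_4.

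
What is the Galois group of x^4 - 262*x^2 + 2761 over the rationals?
Gal(K/Q) = V_4 (Klein four-group, Z/2Z × Z/2Z)

f factors as (x^2 - 11)(x^2 - 251), so the splitting field is K = Q(sqrt(11), sqrt(251)). The elements 11, 251, 2761 are all non-squares in Q, so sqrt(11) and sqrt(251) generate independent quadratic extensions. Thus [K:Q] = 4 and Gal(K/Q) is generated by the two order-2 automorphisms sqrt(11) ↦ -sqrt(11) and sqrt(251) ↦ -sqrt(251), giving V_4.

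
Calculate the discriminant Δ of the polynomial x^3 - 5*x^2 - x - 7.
Δ = -5424

For x^3 + a x^2 + b x + c the discriminant is Δ = 18 a b c - 4 a^3 c + a^2 b^2 - 4 b^3 - 27 c^2.
Plug a = -5, b = -1, c = -7:
  18*(-5)*(-1)*(-7) - 4*(-5)^3*(-7) + (-5)^2*(-1)^2 - 4*(-1)^3 - 27*(-7)^2
  = -630 + (-3500) + 25 + (4) + (-1323)
  = -5424.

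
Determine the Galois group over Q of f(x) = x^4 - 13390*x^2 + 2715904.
Gal(K/Q) = Z/2Z (cyclic of order 2)

f factors as (x^2 - 13184)(x^2 - 206), so the splitting field is K = Q(sqrt(13184), sqrt(206)). The squarefree part of 13184 is 206 and the squarefree part of 206 is also 206, so sqrt(13184) and sqrt(206) are both rational multiples of sqrt(206). Hence Q(sqrt(13184)) = Q(sqrt(206)) = Q(sqrt(206)), and the splitting field collapses to a single degree-2 extension with Galois group Z/2Z.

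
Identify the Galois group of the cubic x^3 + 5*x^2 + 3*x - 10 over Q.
Gal(K/Q) = S_3 (symmetric group of order 6)

Compute the discriminant of x^3 + (5)*x^2 + (3)*x + (-10): Δ = -283. Since Δ is not a rational square, the Galois group is not contained in A_3; it must be the full S_3 (irreducibility of the cubic rules out anything smaller).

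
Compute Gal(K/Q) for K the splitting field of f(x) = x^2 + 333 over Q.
Gal(K/Q) = Z/2Z (cyclic of order 2)

x^2 + 333 is irreducible over Q since -333 is not a rational square. The splitting field Q(sqrt(-333)) has degree 2 over Q, and its unique nontrivial automorphism is sqrt(-333) ↦ -sqrt(-333). Hence Gal(Q(sqrt(-333))/Q) = Z/2Z.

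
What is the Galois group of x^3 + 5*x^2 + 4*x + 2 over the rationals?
Gal(K/Q) = S_3 (symmetric group of order 6)

Compute the discriminant of x^3 + (5)*x^2 + (4)*x + (2): Δ = -244. Since Δ is not a rational square, the Galois group is not contained in A_3; it must be the full S_3 (irreducibility of the cubic rules out anything smaller).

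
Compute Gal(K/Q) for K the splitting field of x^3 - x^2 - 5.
Gal(K/Q) = S_3 (symmetric group of order 6)

Compute the discriminant of x^3 + (-1)*x^2 + (0)*x + (-5): Δ = -695. Since Δ is not a rational square, the Galois group is not contained in A_3; it must be the full S_3 (irreducibility of the cubic rules out anything smaller).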